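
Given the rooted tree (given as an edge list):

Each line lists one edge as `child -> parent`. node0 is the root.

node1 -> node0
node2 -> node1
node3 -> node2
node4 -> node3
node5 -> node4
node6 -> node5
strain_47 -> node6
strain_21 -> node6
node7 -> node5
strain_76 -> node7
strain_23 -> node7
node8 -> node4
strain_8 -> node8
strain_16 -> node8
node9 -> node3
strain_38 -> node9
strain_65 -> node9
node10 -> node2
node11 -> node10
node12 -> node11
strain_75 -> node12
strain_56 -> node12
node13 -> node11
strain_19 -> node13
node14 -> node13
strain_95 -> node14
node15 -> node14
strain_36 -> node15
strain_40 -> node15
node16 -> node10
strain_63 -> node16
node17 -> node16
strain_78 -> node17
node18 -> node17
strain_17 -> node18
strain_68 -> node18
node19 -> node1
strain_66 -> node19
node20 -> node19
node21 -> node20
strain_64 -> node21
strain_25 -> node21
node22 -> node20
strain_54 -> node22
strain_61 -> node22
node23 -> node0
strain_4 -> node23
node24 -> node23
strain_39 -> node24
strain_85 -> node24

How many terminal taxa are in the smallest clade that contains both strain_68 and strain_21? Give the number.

The MRCA of strain_68 and strain_21 is the node subtending (((((strain_47,strain_21),(strain_76,strain_23)),(strain_8,strain_16)),(strain_38,strain_65)),(((strain_75,strain_56),(strain_19,(strain_95,(strain_36,strain_40)))),(strain_63,(strain_78,(strain_17,strain_68))))).
That clade contains 18 terminal taxa: strain_16, strain_17, strain_19, strain_21, strain_23, strain_36, strain_38, strain_40, strain_47, strain_56, strain_63, strain_65, strain_68, strain_75, strain_76, strain_78, strain_8, strain_95.

18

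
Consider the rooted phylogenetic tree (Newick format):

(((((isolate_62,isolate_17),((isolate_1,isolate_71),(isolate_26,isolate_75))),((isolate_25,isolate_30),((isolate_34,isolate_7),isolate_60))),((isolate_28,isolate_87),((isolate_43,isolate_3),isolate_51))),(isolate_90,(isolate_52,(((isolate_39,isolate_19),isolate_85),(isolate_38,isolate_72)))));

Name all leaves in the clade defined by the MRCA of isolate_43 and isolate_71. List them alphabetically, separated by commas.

Tracing isolate_43: it sits inside (isolate_43,isolate_3).
Tracing isolate_71: it sits inside (isolate_1,isolate_71).
The smallest clade enclosing both is ((((isolate_62,isolate_17),((isolate_1,isolate_71),(isolate_26,isolate_75))),((isolate_25,isolate_30),((isolate_34,isolate_7),isolate_60))),((isolate_28,isolate_87),((isolate_43,isolate_3),isolate_51))); the answer is its 16 terminal taxa in alphabetical order.

isolate_1, isolate_17, isolate_25, isolate_26, isolate_28, isolate_3, isolate_30, isolate_34, isolate_43, isolate_51, isolate_60, isolate_62, isolate_7, isolate_71, isolate_75, isolate_87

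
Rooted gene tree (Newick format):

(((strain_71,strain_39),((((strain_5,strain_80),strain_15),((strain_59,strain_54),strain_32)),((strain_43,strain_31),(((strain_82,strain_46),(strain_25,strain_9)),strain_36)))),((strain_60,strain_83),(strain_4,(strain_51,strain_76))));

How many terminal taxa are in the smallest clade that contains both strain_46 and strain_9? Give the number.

The MRCA of strain_46 and strain_9 is the node subtending ((strain_82,strain_46),(strain_25,strain_9)).
That clade contains 4 terminal taxa: strain_25, strain_46, strain_82, strain_9.

4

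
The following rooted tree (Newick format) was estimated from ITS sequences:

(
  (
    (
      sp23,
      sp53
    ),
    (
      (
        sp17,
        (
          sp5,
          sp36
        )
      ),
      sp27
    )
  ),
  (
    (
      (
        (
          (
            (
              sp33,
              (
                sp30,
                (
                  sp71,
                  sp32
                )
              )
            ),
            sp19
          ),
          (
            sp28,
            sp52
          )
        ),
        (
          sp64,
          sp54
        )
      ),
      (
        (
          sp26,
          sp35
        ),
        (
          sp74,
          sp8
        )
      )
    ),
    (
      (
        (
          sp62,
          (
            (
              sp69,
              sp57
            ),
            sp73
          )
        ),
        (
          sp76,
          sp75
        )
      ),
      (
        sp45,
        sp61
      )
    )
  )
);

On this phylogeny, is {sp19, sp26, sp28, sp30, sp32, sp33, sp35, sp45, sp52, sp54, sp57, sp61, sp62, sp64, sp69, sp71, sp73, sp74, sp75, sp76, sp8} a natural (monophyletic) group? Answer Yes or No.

The most recent common ancestor of these taxa subtends ((((((sp33,(sp30,(sp71,sp32))),sp19),(sp28,sp52)),(sp64,sp54)),((sp26,sp35),(sp74,sp8))),(((sp62,((sp69,sp57),sp73)),(sp76,sp75)),(sp45,sp61))).
That clade has exactly 21 tips — every listed taxon and nothing else — so the group is monophyletic.

Yes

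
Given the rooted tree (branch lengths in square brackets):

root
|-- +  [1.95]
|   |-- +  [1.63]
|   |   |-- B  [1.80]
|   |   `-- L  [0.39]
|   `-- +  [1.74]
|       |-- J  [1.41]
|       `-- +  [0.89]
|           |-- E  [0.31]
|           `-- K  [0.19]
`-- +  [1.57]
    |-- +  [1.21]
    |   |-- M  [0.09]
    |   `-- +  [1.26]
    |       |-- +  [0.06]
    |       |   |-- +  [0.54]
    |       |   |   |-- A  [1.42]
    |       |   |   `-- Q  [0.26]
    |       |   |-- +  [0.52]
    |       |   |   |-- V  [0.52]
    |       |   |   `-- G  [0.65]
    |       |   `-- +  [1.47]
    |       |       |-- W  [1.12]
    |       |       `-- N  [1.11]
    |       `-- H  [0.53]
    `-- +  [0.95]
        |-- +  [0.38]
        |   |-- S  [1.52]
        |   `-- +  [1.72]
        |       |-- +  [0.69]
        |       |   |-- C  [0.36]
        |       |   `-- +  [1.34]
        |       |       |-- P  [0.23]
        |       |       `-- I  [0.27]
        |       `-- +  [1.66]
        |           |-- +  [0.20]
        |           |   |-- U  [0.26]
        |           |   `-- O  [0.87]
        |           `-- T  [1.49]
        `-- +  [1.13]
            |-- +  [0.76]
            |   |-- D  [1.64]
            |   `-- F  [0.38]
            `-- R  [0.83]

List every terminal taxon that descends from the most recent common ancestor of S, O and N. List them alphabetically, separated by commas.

Tracing S: it sits inside (S,((C,(P,I)),((U,O),T))).
Tracing O: it sits inside (U,O).
Tracing N: it sits inside (W,N).
The smallest clade enclosing all 3 is ((M,(((A,Q),(V,G),(W,N)),H)),((S,((C,(P,I)),((U,O),T))),((D,F),R))); the answer is its 18 terminal taxa in alphabetical order.

A, C, D, F, G, H, I, M, N, O, P, Q, R, S, T, U, V, W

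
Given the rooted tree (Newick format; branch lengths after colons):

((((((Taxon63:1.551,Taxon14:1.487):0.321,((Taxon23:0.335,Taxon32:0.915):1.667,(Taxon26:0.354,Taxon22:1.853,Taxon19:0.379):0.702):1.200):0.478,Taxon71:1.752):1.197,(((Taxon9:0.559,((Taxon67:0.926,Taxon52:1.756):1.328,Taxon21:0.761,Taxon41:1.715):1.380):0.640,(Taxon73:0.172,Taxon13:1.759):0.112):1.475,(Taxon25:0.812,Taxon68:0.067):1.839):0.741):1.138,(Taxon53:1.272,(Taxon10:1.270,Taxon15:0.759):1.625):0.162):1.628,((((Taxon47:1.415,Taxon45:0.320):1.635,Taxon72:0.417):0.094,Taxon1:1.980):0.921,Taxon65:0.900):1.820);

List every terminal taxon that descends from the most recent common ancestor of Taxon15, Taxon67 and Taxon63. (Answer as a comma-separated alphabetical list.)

Tracing Taxon15: it sits inside (Taxon10,Taxon15).
Tracing Taxon67: it sits inside (Taxon67,Taxon52).
Tracing Taxon63: it sits inside (Taxon63,Taxon14).
The smallest clade enclosing all 3 is (((((Taxon63,Taxon14),((Taxon23,Taxon32),(Taxon26,Taxon22,Taxon19))),Taxon71),(((Taxon9,((Taxon67,Taxon52),Taxon21,Taxon41)),(Taxon73,Taxon13)),(Taxon25,Taxon68))),(Taxon53,(Taxon10,Taxon15))); the answer is its 20 terminal taxa in alphabetical order.

Taxon10, Taxon13, Taxon14, Taxon15, Taxon19, Taxon21, Taxon22, Taxon23, Taxon25, Taxon26, Taxon32, Taxon41, Taxon52, Taxon53, Taxon63, Taxon67, Taxon68, Taxon71, Taxon73, Taxon9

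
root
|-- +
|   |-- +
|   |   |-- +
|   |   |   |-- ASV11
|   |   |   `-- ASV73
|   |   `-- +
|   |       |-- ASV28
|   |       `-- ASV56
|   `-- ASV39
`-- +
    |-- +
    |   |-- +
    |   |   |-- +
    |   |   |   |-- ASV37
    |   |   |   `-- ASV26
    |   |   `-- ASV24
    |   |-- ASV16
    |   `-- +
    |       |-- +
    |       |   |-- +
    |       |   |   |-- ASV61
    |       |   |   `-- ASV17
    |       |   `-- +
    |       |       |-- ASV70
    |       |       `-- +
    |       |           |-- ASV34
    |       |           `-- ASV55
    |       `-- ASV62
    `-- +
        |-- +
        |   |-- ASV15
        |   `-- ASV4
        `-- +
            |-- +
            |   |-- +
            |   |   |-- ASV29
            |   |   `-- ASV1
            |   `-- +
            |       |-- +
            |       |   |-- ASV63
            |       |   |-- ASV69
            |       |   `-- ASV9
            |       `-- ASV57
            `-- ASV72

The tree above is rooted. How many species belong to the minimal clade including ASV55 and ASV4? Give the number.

The MRCA of ASV55 and ASV4 is the node subtending ((((ASV37,ASV26),ASV24),ASV16,(((ASV61,ASV17),(ASV70,(ASV34,ASV55))),ASV62)),((ASV15,ASV4),(((ASV29,ASV1),((ASV63,ASV69,ASV9),ASV57)),ASV72))).
That clade contains 19 terminal taxa: ASV1, ASV15, ASV16, ASV17, ASV24, ASV26, ASV29, ASV34, ASV37, ASV4, ASV55, ASV57, ASV61, ASV62, ASV63, ASV69, ASV70, ASV72, ASV9.

19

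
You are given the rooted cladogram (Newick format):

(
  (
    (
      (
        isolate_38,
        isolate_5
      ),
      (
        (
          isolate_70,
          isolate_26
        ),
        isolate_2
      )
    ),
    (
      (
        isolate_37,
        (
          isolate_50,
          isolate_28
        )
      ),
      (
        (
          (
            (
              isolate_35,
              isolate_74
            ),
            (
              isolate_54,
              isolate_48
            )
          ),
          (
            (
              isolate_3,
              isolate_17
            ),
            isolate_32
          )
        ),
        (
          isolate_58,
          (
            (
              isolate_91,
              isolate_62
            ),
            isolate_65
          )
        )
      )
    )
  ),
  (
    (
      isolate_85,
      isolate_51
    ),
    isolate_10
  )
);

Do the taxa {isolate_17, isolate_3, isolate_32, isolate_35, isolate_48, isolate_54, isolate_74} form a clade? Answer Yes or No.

The most recent common ancestor of these taxa subtends (((isolate_35,isolate_74),(isolate_54,isolate_48)),((isolate_3,isolate_17),isolate_32)).
That clade has exactly 7 tips — every listed taxon and nothing else — so the group is monophyletic.

Yes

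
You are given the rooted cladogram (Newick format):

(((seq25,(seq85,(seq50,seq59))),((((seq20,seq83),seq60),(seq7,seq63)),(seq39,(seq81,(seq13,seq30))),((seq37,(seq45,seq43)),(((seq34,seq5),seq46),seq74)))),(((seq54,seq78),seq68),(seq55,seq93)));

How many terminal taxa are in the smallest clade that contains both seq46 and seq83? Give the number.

The MRCA of seq46 and seq83 is the node subtending ((((seq20,seq83),seq60),(seq7,seq63)),(seq39,(seq81,(seq13,seq30))),((seq37,(seq45,seq43)),(((seq34,seq5),seq46),seq74))).
That clade contains 16 terminal taxa: seq13, seq20, seq30, seq34, seq37, seq39, seq43, seq45, seq46, seq5, seq60, seq63, seq7, seq74, seq81, seq83.

16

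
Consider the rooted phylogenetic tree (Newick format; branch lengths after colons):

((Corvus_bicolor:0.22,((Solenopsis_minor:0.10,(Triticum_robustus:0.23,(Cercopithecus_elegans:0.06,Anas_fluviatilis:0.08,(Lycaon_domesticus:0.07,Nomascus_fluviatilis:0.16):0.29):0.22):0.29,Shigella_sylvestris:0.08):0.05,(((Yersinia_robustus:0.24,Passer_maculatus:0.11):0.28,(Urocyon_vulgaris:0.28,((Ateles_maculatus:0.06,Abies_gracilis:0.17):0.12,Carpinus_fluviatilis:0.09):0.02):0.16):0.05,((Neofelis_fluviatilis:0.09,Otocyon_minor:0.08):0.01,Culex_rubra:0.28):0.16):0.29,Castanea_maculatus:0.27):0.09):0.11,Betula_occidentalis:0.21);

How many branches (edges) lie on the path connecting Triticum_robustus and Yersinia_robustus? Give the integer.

7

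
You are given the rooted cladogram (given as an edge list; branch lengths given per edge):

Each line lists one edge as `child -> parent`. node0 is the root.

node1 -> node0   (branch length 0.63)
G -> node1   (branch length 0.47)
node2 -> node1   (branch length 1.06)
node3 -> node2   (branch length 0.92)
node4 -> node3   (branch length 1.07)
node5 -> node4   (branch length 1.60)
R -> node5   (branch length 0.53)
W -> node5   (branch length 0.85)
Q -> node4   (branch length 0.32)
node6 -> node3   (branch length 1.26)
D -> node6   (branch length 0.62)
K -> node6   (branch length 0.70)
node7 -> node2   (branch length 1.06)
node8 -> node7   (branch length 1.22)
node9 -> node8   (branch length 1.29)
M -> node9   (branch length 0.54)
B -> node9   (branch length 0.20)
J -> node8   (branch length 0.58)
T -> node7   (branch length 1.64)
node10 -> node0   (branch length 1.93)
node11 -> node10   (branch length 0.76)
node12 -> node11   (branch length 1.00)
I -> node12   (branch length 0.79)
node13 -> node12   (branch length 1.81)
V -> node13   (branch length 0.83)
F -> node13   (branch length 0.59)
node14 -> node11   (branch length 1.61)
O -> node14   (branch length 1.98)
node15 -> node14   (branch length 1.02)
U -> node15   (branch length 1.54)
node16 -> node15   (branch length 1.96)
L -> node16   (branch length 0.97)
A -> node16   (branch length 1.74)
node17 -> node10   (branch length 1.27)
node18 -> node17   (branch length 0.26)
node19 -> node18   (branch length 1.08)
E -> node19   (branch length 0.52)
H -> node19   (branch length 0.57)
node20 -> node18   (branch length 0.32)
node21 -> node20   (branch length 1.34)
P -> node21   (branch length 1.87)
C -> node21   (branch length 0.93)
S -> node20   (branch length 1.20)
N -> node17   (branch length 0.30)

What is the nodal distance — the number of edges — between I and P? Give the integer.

8

The MRCA of I and P is the node subtending (((I,(V,F)),(O,(U,(L,A)))),(((E,H),((P,C),S)),N)).
From I up to that node: 3 branches. From P up to the same node: 5 branches. Total: 3 + 5 = 8.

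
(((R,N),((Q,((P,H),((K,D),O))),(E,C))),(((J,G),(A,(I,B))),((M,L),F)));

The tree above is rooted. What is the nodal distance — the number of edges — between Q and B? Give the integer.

9

The MRCA of Q and B is the root of the tree.
From Q up to that node: 4 branches. From B up to the same node: 5 branches. Total: 4 + 5 = 9.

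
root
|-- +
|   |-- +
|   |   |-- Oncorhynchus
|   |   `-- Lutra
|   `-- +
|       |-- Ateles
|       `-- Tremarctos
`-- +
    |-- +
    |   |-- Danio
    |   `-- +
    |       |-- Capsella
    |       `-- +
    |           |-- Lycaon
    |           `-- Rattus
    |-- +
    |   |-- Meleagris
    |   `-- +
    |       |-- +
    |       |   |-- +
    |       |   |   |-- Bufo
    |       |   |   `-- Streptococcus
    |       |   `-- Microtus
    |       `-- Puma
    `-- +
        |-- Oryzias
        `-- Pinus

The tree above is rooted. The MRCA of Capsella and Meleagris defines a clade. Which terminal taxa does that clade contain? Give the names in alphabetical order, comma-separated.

Tracing Capsella: it sits inside (Capsella,(Lycaon,Rattus)).
Tracing Meleagris: it sits inside (Meleagris,(((Bufo,Streptococcus),Microtus),Puma)).
The smallest clade enclosing both is ((Danio,(Capsella,(Lycaon,Rattus))),(Meleagris,(((Bufo,Streptococcus),Microtus),Puma)),(Oryzias,Pinus)); the answer is its 11 terminal taxa in alphabetical order.

Bufo, Capsella, Danio, Lycaon, Meleagris, Microtus, Oryzias, Pinus, Puma, Rattus, Streptococcus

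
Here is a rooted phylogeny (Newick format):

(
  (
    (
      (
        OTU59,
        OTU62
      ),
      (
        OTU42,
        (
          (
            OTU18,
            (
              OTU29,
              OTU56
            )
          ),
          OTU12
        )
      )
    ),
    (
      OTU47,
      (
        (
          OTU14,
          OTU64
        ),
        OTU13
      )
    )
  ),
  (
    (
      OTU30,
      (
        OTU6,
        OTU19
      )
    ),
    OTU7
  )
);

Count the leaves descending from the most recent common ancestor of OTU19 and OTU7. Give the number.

4

The MRCA of OTU19 and OTU7 is the node subtending ((OTU30,(OTU6,OTU19)),OTU7).
That clade contains 4 terminal taxa: OTU19, OTU30, OTU6, OTU7.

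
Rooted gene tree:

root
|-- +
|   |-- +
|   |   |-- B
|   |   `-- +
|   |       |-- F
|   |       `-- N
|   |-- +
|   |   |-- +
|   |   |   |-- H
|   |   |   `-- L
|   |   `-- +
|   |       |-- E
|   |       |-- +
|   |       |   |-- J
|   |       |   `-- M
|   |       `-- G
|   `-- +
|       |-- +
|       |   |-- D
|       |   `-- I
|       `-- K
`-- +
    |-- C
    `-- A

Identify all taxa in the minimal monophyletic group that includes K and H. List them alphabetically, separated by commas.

Tracing K: it sits inside ((D,I),K).
Tracing H: it sits inside (H,L).
The smallest clade enclosing both is ((B,(F,N)),((H,L),(E,(J,M),G)),((D,I),K)); the answer is its 12 terminal taxa in alphabetical order.

B, D, E, F, G, H, I, J, K, L, M, N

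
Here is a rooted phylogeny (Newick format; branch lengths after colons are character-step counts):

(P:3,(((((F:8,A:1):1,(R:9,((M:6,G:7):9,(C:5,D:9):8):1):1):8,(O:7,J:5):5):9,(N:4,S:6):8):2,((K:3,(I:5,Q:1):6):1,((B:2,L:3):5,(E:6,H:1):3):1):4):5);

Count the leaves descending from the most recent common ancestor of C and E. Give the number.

18

The MRCA of C and E is the node subtending (((((F,A),(R,((M,G),(C,D)))),(O,J)),(N,S)),((K,(I,Q)),((B,L),(E,H)))).
That clade contains 18 terminal taxa: A, B, C, D, E, F, G, H, I, J, K, L, M, N, O, Q, R, S.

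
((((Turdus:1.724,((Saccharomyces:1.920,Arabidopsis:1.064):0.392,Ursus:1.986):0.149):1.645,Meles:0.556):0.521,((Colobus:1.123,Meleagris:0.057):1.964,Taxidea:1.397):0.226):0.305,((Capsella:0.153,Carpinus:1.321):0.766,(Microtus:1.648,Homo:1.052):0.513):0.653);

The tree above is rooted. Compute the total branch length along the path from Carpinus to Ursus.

7.346

The path runs Carpinus → … → MRCA → … → Ursus; the MRCA is the root of the tree.
Branch lengths along that path: 1.321 + 0.766 + 0.653 + 0.305 + 0.521 + 1.645 + 0.149 + 1.986 = 7.346.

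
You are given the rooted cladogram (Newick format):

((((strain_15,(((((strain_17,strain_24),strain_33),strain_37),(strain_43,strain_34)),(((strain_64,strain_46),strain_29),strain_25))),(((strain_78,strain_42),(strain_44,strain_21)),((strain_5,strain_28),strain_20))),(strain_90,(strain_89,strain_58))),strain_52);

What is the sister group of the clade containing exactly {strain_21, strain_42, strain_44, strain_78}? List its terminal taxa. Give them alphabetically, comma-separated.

strain_20, strain_28, strain_5

The clade containing exactly {strain_21, strain_42, strain_44, strain_78} attaches to the tree at the node subtending (((strain_78,strain_42),(strain_44,strain_21)),((strain_5,strain_28),strain_20)).
The other lineage descending from that same node — the sister group — is ((strain_5,strain_28),strain_20); its 3 tips in alphabetical order are the answer.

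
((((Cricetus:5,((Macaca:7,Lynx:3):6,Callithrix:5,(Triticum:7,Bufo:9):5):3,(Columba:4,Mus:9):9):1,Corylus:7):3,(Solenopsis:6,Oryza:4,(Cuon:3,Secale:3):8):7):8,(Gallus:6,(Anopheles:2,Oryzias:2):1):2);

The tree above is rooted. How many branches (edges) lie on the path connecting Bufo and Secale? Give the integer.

The MRCA of Bufo and Secale is the node subtending (((Cricetus,((Macaca,Lynx),Callithrix,(Triticum,Bufo)),(Columba,Mus)),Corylus),(Solenopsis,Oryza,(Cuon,Secale))).
From Bufo up to that node: 5 branches. From Secale up to the same node: 3 branches. Total: 5 + 3 = 8.

8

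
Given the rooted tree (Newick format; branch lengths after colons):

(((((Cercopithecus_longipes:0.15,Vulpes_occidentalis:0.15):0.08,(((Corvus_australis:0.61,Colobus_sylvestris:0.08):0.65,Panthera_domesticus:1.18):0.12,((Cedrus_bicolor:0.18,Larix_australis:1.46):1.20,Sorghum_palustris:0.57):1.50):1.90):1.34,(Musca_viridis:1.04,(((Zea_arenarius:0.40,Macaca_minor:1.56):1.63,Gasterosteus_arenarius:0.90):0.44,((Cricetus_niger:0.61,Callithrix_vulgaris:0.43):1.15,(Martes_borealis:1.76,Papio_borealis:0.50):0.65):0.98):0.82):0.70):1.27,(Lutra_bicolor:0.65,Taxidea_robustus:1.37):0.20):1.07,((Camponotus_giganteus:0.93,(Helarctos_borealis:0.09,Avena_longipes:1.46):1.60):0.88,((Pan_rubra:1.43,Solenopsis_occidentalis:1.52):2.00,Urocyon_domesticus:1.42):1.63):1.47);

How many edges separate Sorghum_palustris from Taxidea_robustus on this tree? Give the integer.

The MRCA of Sorghum_palustris and Taxidea_robustus is the node subtending ((((Cercopithecus_longipes,Vulpes_occidentalis),(((Corvus_australis,Colobus_sylvestris),Panthera_domesticus),((Cedrus_bicolor,Larix_australis),Sorghum_palustris))),(Musca_viridis,(((Zea_arenarius,Macaca_minor),Gasterosteus_arenarius),((Cricetus_niger,Callithrix_vulgaris),(Martes_borealis,Papio_borealis))))),(Lutra_bicolor,Taxidea_robustus)).
From Sorghum_palustris up to that node: 5 branches. From Taxidea_robustus up to the same node: 2 branches. Total: 5 + 2 = 7.

7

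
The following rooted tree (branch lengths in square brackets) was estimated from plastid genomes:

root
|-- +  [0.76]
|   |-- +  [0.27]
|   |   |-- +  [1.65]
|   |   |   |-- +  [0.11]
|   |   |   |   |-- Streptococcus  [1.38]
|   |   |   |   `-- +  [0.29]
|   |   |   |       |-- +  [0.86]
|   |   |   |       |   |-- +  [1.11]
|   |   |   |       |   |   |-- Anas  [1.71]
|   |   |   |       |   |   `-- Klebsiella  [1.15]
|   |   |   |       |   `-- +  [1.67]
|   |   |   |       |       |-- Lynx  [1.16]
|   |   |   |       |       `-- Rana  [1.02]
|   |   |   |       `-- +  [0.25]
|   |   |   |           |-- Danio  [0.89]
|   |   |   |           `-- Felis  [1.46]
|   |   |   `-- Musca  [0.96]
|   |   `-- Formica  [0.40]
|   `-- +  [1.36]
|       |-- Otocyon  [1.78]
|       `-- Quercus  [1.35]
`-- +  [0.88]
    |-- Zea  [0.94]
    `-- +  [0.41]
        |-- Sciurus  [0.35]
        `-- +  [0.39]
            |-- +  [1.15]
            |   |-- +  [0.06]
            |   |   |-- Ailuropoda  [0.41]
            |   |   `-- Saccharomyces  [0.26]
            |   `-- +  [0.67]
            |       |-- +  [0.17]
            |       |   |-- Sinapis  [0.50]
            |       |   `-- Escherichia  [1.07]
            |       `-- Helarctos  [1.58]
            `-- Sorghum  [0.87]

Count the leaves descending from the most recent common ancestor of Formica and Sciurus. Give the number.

19

The MRCA of Formica and Sciurus is the root, so the clade is the entire tree.
That clade contains 19 terminal taxa: Ailuropoda, Anas, Danio, Escherichia, Felis, Formica, Helarctos, Klebsiella, Lynx, Musca, Otocyon, Quercus, Rana, Saccharomyces, Sciurus, Sinapis, Sorghum, Streptococcus, Zea.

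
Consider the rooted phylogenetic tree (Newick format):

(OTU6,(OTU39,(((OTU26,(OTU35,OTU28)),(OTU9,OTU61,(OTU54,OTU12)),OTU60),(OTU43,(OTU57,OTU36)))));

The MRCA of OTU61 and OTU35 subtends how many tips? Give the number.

8

The MRCA of OTU61 and OTU35 is the node subtending ((OTU26,(OTU35,OTU28)),(OTU9,OTU61,(OTU54,OTU12)),OTU60).
That clade contains 8 terminal taxa: OTU12, OTU26, OTU28, OTU35, OTU54, OTU60, OTU61, OTU9.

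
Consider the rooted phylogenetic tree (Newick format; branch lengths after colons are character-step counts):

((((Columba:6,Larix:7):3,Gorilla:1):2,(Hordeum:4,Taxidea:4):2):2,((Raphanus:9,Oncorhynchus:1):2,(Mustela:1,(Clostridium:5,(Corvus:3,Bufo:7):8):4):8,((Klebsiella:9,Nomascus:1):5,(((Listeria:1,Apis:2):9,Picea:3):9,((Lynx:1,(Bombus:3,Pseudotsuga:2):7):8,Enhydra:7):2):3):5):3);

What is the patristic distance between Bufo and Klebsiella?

The path runs Bufo → … → MRCA → … → Klebsiella; the MRCA is the node subtending ((Raphanus,Oncorhynchus),(Mustela,(Clostridium,(Corvus,Bufo))),((Klebsiella,Nomascus),(((Listeria,Apis),Picea),((Lynx,(Bombus,Pseudotsuga)),Enhydra)))).
Branch lengths along that path: 7 + 8 + 4 + 8 + 5 + 5 + 9 = 46.

46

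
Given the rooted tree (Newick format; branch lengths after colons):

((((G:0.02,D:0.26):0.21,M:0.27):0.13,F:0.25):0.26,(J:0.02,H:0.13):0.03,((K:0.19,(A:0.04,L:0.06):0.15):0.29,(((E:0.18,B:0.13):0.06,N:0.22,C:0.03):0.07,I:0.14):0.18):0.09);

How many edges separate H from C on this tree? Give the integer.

The MRCA of H and C is the root of the tree.
From H up to that node: 2 branches. From C up to the same node: 4 branches. Total: 2 + 4 = 6.

6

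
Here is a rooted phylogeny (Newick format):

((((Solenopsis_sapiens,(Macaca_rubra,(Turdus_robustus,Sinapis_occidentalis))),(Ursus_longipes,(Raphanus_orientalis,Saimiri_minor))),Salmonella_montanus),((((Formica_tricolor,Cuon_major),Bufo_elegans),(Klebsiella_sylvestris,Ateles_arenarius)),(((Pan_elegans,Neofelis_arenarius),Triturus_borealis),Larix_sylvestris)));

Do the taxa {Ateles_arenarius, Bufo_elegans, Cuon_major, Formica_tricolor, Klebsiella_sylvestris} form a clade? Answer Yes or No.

Yes

The most recent common ancestor of these taxa subtends (((Formica_tricolor,Cuon_major),Bufo_elegans),(Klebsiella_sylvestris,Ateles_arenarius)).
That clade has exactly 5 tips — every listed taxon and nothing else — so the group is monophyletic.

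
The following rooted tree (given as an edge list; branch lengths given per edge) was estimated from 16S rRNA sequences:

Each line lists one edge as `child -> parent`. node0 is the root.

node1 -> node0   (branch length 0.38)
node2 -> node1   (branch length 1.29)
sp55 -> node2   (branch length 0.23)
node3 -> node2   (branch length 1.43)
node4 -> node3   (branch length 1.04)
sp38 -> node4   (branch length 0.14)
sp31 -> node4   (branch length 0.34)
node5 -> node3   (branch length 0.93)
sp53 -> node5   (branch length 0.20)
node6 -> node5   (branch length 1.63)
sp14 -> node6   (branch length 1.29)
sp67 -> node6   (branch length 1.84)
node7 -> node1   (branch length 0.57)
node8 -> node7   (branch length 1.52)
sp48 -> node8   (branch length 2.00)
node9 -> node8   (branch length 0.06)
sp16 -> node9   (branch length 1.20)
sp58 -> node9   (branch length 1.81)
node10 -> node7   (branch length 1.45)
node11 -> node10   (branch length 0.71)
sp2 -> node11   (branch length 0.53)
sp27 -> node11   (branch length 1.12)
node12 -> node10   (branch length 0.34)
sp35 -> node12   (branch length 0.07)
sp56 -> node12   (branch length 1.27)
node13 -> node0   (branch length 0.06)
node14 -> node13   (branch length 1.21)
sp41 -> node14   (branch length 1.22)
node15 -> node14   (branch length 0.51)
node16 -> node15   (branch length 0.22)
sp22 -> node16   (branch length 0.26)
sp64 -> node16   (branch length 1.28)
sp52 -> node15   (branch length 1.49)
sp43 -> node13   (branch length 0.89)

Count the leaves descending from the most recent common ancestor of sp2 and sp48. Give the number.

The MRCA of sp2 and sp48 is the node subtending ((sp48,(sp16,sp58)),((sp2,sp27),(sp35,sp56))).
That clade contains 7 terminal taxa: sp16, sp2, sp27, sp35, sp48, sp56, sp58.

7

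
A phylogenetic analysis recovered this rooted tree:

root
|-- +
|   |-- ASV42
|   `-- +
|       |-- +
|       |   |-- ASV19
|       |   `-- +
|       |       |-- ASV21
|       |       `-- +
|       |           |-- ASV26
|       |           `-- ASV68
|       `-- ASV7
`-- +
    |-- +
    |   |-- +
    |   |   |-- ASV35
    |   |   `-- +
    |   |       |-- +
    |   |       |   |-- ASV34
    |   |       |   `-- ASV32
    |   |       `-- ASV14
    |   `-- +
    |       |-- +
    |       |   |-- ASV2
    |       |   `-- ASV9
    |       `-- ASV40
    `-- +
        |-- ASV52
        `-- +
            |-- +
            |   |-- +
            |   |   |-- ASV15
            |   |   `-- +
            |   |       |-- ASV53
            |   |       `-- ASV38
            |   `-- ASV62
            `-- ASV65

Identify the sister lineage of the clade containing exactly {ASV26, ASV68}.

ASV21

The clade containing exactly {ASV26, ASV68} attaches to the tree at the node subtending (ASV21,(ASV26,ASV68)).
The other lineage descending from that same node — the sister group — is the single tip ASV21.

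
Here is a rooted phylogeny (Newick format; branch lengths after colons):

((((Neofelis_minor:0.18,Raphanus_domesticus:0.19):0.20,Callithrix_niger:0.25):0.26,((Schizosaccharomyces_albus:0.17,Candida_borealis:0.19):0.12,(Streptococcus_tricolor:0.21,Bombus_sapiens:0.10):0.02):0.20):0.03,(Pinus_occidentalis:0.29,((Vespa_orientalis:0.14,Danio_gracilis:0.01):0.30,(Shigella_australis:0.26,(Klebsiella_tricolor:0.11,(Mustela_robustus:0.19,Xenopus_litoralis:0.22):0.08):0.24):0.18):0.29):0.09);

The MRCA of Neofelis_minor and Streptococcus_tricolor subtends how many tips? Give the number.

The MRCA of Neofelis_minor and Streptococcus_tricolor is the node subtending (((Neofelis_minor,Raphanus_domesticus),Callithrix_niger),((Schizosaccharomyces_albus,Candida_borealis),(Streptococcus_tricolor,Bombus_sapiens))).
That clade contains 7 terminal taxa: Bombus_sapiens, Callithrix_niger, Candida_borealis, Neofelis_minor, Raphanus_domesticus, Schizosaccharomyces_albus, Streptococcus_tricolor.

7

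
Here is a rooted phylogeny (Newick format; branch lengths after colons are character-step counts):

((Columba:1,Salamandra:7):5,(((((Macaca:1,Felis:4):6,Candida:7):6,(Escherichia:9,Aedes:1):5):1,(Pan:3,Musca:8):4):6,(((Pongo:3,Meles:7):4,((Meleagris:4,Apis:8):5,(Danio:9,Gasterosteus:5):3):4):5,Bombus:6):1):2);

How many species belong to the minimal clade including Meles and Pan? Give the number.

14

The MRCA of Meles and Pan is the node subtending (((((Macaca,Felis),Candida),(Escherichia,Aedes)),(Pan,Musca)),(((Pongo,Meles),((Meleagris,Apis),(Danio,Gasterosteus))),Bombus)).
That clade contains 14 terminal taxa: Aedes, Apis, Bombus, Candida, Danio, Escherichia, Felis, Gasterosteus, Macaca, Meleagris, Meles, Musca, Pan, Pongo.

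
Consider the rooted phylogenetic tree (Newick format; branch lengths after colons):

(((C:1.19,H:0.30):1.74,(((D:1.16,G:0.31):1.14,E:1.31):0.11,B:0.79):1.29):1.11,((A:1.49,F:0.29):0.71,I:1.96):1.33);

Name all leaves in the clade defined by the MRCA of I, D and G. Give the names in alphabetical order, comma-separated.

A, B, C, D, E, F, G, H, I

Tracing I: it sits inside ((A,F),I).
Tracing D: it sits inside (D,G).
Tracing G: it sits inside (D,G).
The smallest clade enclosing all 3 is the whole tree (their MRCA is the root), so the answer is all 9 tips in alphabetical order.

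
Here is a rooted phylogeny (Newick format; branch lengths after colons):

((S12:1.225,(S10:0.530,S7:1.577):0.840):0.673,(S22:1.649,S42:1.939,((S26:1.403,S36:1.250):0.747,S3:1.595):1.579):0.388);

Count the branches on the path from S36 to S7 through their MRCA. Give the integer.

The MRCA of S36 and S7 is the root of the tree.
From S36 up to that node: 4 branches. From S7 up to the same node: 3 branches. Total: 4 + 3 = 7.

7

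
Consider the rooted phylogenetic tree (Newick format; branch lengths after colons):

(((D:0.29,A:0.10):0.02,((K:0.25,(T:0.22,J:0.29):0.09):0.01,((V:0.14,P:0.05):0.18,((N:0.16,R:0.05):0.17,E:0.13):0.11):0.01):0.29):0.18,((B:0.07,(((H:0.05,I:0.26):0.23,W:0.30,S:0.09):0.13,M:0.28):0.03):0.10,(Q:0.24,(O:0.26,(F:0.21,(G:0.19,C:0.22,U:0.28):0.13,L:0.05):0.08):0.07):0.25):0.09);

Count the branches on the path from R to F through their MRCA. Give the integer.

The MRCA of R and F is the root of the tree.
From R up to that node: 6 branches. From F up to the same node: 5 branches. Total: 6 + 5 = 11.

11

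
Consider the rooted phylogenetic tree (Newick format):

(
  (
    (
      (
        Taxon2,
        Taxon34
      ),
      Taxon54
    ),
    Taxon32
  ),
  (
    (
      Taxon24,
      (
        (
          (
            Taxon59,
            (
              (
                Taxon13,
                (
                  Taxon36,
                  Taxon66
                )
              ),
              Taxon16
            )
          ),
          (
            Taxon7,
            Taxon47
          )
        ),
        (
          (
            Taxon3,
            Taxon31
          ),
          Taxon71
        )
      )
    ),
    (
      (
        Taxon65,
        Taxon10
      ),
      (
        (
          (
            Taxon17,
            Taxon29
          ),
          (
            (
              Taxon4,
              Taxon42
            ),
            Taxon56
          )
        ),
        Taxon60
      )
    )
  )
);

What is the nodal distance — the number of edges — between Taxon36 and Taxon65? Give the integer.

11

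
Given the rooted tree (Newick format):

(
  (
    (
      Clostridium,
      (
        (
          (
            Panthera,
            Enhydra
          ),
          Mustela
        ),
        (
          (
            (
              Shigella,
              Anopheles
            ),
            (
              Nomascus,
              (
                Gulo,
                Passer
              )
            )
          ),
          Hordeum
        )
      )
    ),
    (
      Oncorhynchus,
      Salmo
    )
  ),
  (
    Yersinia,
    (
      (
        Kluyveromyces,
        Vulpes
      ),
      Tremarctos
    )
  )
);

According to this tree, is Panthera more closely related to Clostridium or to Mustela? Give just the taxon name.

Mustela

The MRCA of Panthera and Mustela subtends ((Panthera,Enhydra),Mustela) (3 taxa).
The MRCA of Panthera and Clostridium subtends (Clostridium,(((Panthera,Enhydra),Mustela),(((Shigella,Anopheles),(Nomascus,(Gulo,Passer))),Hordeum))) (10 taxa).
The first is nested inside the second, so Panthera shares a more recent common ancestor with Mustela.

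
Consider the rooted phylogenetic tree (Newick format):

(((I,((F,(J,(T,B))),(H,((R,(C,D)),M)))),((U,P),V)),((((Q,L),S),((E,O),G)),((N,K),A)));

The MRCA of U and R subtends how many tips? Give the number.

The MRCA of U and R is the node subtending ((I,((F,(J,(T,B))),(H,((R,(C,D)),M)))),((U,P),V)).
That clade contains 13 terminal taxa: B, C, D, F, H, I, J, M, P, R, T, U, V.

13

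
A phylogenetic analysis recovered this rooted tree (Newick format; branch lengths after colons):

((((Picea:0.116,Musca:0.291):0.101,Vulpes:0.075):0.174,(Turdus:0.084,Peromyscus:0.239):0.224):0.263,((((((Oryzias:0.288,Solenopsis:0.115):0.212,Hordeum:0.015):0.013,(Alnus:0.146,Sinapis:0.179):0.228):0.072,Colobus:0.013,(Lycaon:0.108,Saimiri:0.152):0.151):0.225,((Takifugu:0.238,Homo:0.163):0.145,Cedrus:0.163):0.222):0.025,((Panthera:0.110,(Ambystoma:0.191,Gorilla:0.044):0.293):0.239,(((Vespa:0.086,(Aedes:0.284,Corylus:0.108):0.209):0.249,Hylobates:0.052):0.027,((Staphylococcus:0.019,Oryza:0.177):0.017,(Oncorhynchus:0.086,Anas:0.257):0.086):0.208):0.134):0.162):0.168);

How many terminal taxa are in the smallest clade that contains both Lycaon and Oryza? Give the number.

The MRCA of Lycaon and Oryza is the node subtending ((((((Oryzias,Solenopsis),Hordeum),(Alnus,Sinapis)),Colobus,(Lycaon,Saimiri)),((Takifugu,Homo),Cedrus)),((Panthera,(Ambystoma,Gorilla)),(((Vespa,(Aedes,Corylus)),Hylobates),((Staphylococcus,Oryza),(Oncorhynchus,Anas))))).
That clade contains 22 terminal taxa: Aedes, Alnus, Ambystoma, Anas, Cedrus, Colobus, Corylus, Gorilla, Homo, Hordeum, Hylobates, Lycaon, Oncorhynchus, Oryza, Oryzias, Panthera, Saimiri, Sinapis, Solenopsis, Staphylococcus, Takifugu, Vespa.

22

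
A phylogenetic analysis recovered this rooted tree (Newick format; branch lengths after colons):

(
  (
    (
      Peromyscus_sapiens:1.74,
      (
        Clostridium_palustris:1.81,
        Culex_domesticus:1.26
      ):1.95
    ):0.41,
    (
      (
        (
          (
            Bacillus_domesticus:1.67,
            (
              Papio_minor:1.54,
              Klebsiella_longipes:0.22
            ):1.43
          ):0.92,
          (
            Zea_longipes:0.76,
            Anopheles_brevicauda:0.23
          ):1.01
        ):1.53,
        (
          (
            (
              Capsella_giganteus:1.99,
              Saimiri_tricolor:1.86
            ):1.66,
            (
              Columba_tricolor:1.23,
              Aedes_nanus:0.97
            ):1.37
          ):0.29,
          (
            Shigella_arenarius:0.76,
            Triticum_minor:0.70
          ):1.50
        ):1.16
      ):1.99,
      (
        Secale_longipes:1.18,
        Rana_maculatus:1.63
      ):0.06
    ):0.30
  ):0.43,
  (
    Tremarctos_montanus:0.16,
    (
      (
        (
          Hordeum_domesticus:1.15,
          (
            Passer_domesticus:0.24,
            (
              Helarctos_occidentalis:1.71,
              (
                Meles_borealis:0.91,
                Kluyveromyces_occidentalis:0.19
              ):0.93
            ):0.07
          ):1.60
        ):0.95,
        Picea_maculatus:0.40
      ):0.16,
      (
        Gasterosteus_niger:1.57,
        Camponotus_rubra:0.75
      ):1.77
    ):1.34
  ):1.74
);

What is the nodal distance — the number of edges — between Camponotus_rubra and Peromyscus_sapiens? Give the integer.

The MRCA of Camponotus_rubra and Peromyscus_sapiens is the root of the tree.
From Camponotus_rubra up to that node: 4 branches. From Peromyscus_sapiens up to the same node: 3 branches. Total: 4 + 3 = 7.

7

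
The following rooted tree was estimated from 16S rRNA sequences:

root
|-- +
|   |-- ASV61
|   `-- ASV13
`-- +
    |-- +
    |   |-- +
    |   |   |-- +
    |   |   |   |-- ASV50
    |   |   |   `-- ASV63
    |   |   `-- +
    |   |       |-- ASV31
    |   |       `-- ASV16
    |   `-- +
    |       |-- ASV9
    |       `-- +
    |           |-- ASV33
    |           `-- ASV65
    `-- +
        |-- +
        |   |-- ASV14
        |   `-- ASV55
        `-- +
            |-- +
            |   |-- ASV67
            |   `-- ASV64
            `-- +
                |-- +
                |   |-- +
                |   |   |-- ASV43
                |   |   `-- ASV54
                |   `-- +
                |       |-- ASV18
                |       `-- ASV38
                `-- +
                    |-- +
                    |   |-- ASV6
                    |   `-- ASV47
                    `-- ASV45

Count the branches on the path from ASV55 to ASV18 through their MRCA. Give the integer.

7

The MRCA of ASV55 and ASV18 is the node subtending ((ASV14,ASV55),((ASV67,ASV64),(((ASV43,ASV54),(ASV18,ASV38)),((ASV6,ASV47),ASV45)))).
From ASV55 up to that node: 2 branches. From ASV18 up to the same node: 5 branches. Total: 2 + 5 = 7.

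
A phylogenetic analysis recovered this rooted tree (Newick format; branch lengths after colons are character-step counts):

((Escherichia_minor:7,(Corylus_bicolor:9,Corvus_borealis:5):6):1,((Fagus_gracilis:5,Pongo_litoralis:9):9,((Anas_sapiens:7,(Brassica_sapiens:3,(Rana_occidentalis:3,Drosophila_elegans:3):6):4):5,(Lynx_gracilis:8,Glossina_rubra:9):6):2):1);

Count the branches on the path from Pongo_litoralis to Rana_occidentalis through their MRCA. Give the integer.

7

The MRCA of Pongo_litoralis and Rana_occidentalis is the node subtending ((Fagus_gracilis,Pongo_litoralis),((Anas_sapiens,(Brassica_sapiens,(Rana_occidentalis,Drosophila_elegans))),(Lynx_gracilis,Glossina_rubra))).
From Pongo_litoralis up to that node: 2 branches. From Rana_occidentalis up to the same node: 5 branches. Total: 2 + 5 = 7.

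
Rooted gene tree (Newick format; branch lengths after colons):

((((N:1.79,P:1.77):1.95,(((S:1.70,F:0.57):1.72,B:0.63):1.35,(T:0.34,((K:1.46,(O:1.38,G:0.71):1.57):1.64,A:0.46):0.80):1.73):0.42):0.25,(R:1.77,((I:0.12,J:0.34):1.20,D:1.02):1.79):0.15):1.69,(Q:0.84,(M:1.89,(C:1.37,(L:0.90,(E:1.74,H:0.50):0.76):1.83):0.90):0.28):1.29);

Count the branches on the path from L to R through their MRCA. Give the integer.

The MRCA of L and R is the root of the tree.
From L up to that node: 5 branches. From R up to the same node: 3 branches. Total: 5 + 3 = 8.

8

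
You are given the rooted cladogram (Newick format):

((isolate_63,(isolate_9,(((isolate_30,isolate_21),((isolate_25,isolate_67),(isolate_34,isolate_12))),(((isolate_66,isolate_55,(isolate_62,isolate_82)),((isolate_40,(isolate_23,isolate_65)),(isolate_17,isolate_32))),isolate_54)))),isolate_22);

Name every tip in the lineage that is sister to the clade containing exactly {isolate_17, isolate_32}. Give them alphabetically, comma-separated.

isolate_23, isolate_40, isolate_65

The clade containing exactly {isolate_17, isolate_32} attaches to the tree at the node subtending ((isolate_40,(isolate_23,isolate_65)),(isolate_17,isolate_32)).
The other lineage descending from that same node — the sister group — is (isolate_40,(isolate_23,isolate_65)); its 3 tips in alphabetical order are the answer.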